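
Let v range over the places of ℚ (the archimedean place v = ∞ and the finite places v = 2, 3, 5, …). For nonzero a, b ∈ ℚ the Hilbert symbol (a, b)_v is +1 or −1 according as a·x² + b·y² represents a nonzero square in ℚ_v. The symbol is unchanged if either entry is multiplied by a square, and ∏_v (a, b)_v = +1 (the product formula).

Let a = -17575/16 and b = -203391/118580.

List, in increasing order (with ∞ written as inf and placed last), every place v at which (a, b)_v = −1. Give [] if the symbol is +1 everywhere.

[5, inf]

(a, b) ≡ (-703, -155) mod (ℚ^×)²; places V = {2, 3, 5, 7, 11, 19, 31, 37, ∞}.
(a,b)_∞: sgn(-703)=−, sgn(-155)=−, so -1.
(a,b)_7: α=0, u≡1; β=-2, v≡3 (mod 7); (1|7)=+1, (3|7)=-1; sign (−1)^0·+1^-2·-1^0 = +1.
(a,b)_37: α=1, u≡5; β=0, v≡30 (mod 37); (5|37)=-1, (30|37)=+1; sign (−1)^0·-1^0·+1^1 = +1.
(a,b)_19: α=1, u≡17; β=0, v≡4 (mod 19); (17|19)=+1, (4|19)=+1; sign (−1)^0·+1^0·+1^1 = +1.
(a,b)_5: α=2, u≡2; β=-1, v≡4 (mod 5); (2|5)=-1, (4|5)=+1; sign (−1)^0·-1^-1·+1^2 = -1.
(a,b)_3: α=0, u≡2; β=8, v≡1 (mod 3); (2|3)=-1, (1|3)=+1; sign (−1)^0·-1^8·+1^0 = +1.
(a,b)_31: α=0, u≡4; β=1, v≡27 (mod 31); (4|31)=+1, (27|31)=-1; sign (−1)^0·+1^1·-1^0 = +1.
(a,b)_11: α=0, u≡5; β=-2, v≡10 (mod 11); (5|11)=+1, (10|11)=-1; sign (−1)^0·+1^-2·-1^0 = +1.
(a,b)_2: α=-4, β=-2; u≡1, v≡5 (mod 8); ε(u)ε(v)=0·0, αω(v)=-4·1, βω(u)=-2·0; sum ≡ 0  ⇒  +1.
|Ram(-703, -155)| = 2, even; anisotropic at {5, ∞}.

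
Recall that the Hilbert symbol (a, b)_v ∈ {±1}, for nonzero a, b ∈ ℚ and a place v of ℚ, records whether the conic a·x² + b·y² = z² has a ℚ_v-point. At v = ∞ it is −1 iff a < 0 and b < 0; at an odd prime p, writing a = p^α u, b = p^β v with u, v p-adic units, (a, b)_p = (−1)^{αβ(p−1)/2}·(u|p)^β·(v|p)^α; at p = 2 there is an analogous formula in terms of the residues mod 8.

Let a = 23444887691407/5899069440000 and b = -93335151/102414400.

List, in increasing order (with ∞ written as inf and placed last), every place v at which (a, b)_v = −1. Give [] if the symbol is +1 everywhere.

[7, 13]

Mod squares: a ≡ 7, b ≡ -39. Check v ∈ {∞, 2, 3, 5, 7, 11, 13, 17, 23}.
v=23: a=23^-2·(≡5), b=23^-2·(≡5) mod 23; (5|23)=-1, (5|23)=-1; (−1)^{-2·-2·11}·(-1)^-2·(-1)^-2 = +1.
v=∞: 7 > 0 and -39 < 0  ⇒  (a,b)_∞ = +1.
v=13: a=13^6·(≡8), b=13^3·(≡4) mod 13; (8|13)=-1, (4|13)=+1; (−1)^{6·3·6}·(-1)^3·(+1)^6 = -1.
v=3: a=3^-2·(≡1), b=3^1·(≡2) mod 3; (1|3)=+1, (2|3)=-1; (−1)^{-2·1·1}·(+1)^1·(-1)^-2 = +1.
v=11: a=11^-2·(≡8), b=11^-2·(≡5) mod 11; (8|11)=-1, (5|11)=+1; (−1)^{-2·-2·5}·(-1)^-2·(+1)^-2 = +1.
v=2: v_2(a)=-14, v_2(b)=-6; units ≡ 7, 1 (mod 8); ε·ε+αω+βω = 1·0+-14·0+-6·0 ≡ 0  ⇒  (a,b)_2 = +1.
v=5: a=5^-4·(≡3), b=5^-2·(≡4) mod 5; (3|5)=-1, (4|5)=+1; (−1)^{-4·-2·2}·(-1)^-2·(+1)^-4 = +1.
v=7: a=7^5·(≡1), b=7^2·(≡5) mod 7; (1|7)=+1, (5|7)=-1; (−1)^{5·2·3}·(+1)^2·(-1)^5 = -1.
v=17: a=17^2·(≡14), b=17^2·(≡3) mod 17; (14|17)=-1, (3|17)=-1; (−1)^{2·2·8}·(-1)^2·(-1)^2 = +1.
|Ram(7, -39)| = 2, even; anisotropic at {7, 13}.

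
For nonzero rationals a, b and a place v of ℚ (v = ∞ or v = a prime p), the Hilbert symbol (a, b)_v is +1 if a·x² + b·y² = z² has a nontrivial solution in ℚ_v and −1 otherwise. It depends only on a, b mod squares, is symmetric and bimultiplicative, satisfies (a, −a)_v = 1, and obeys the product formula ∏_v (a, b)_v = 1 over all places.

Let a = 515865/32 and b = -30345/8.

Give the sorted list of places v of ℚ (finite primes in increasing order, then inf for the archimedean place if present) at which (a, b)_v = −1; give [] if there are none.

[3, 5, 7, 17]

(a, b) ≡ (3570, -210) mod (ℚ^×)²; places V = {2, 3, 5, 7, 17, ∞}.
(a,b)_17: α=3, u≡7; β=2, v≡6 (mod 17); (7|17)=-1, (6|17)=-1; sign (−1)^0·-1^2·-1^3 = -1.
(a,b)_7: α=1, u≡5; β=1, v≡5 (mod 7); (5|7)=-1, (5|7)=-1; sign (−1)^1·-1^1·-1^1 = -1.
(a,b)_2: α=-5, β=-3; u≡1, v≡7 (mod 8); ε(u)ε(v)=0·1, αω(v)=-5·0, βω(u)=-3·0; sum ≡ 0  ⇒  +1.
(a,b)_3: α=1, u≡2; β=1, v≡2 (mod 3); (2|3)=-1, (2|3)=-1; sign (−1)^1·-1^1·-1^1 = -1.
(a,b)_∞: sgn(3570)=+, sgn(-210)=−, so +1.
(a,b)_5: α=1, u≡4; β=1, v≡2 (mod 5); (4|5)=+1, (2|5)=-1; sign (−1)^0·+1^1·-1^1 = -1.
|Ram(3570, -210)| = 4, even; anisotropic at {3, 5, 7, 17}.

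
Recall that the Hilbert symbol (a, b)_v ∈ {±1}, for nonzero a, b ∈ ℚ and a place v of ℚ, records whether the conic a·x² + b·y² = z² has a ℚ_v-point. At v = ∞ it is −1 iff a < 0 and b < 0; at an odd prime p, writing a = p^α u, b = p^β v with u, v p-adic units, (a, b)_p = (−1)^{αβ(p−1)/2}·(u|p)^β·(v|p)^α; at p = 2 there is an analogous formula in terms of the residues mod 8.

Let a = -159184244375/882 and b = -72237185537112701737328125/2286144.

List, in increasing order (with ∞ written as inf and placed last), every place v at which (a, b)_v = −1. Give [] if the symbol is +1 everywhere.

[2, inf]

Mod squares: a ≡ -530062, b ≡ -589. Check v ∈ {∞, 2, 3, 5, 7, 11, 13, 19, 29, 31, 37}.
v=19: a=19^1·(≡13), b=19^3·(≡9) mod 19; (13|19)=-1, (9|19)=+1; (−1)^{1·3·9}·(-1)^3·(+1)^1 = +1.
v=3: a=3^-2·(≡2), b=3^-6·(≡2) mod 3; (2|3)=-1, (2|3)=-1; (−1)^{-2·-6·1}·(-1)^-6·(-1)^-2 = +1.
v=37: a=37^1·(≡27), b=37^2·(≡10) mod 37; (27|37)=+1, (10|37)=+1; (−1)^{1·2·18}·(+1)^2·(+1)^1 = +1.
v=∞: -530062 < 0 and -589 < 0  ⇒  (a,b)_∞ = -1.
v=5: a=5^4·(≡2), b=5^6·(≡4) mod 5; (2|5)=-1, (4|5)=+1; (−1)^{4·6·2}·(-1)^6·(+1)^4 = +1.
v=31: a=31^2·(≡9), b=31^5·(≡22) mod 31; (9|31)=+1, (22|31)=-1; (−1)^{2·5·15}·(+1)^5·(-1)^2 = +1.
v=7: a=7^-2·(≡3), b=7^-2·(≡5) mod 7; (3|7)=-1, (5|7)=-1; (−1)^{-2·-2·3}·(-1)^-2·(-1)^-2 = +1.
v=11: a=11^0·(≡10), b=11^2·(≡1) mod 11; (10|11)=-1, (1|11)=+1; (−1)^{0·2·5}·(-1)^2·(+1)^0 = +1.
v=13: a=13^1·(≡5), b=13^2·(≡9) mod 13; (5|13)=-1, (9|13)=+1; (−1)^{1·2·6}·(-1)^2·(+1)^1 = +1.
v=2: v_2(a)=-1, v_2(b)=-6; units ≡ 1, 3 (mod 8); ε·ε+αω+βω = 0·1+-1·1+-6·0 ≡ 1  ⇒  (a,b)_2 = -1.
v=29: a=29^1·(≡27), b=29^2·(≡28) mod 29; (27|29)=-1, (28|29)=+1; (−1)^{1·2·14}·(-1)^2·(+1)^1 = +1.
|Ram(-530062, -589)| = 2, even; anisotropic at {2, ∞}.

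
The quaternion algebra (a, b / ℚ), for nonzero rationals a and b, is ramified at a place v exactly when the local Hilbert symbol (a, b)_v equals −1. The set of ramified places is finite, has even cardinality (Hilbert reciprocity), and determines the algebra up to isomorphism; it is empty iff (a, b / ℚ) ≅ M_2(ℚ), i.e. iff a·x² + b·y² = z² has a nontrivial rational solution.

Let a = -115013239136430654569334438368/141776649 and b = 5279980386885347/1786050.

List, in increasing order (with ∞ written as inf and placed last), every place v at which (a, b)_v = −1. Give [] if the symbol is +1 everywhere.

[2, 19]

(a, b) ≡ (-638, 2124694) mod (ℚ^×)²; places V = {2, 3, 5, 7, 11, 13, 17, 19, 23, 29, ∞}.
(a,b)_7: α=-4, u≡5; β=-2, v≡3 (mod 7); (5|7)=-1, (3|7)=-1; sign (−1)^0·-1^-2·-1^-4 = +1.
(a,b)_13: α=4, u≡10; β=3, v≡5 (mod 13); (10|13)=+1, (5|13)=-1; sign (−1)^0·+1^3·-1^4 = +1.
(a,b)_3: α=-10, u≡1; β=-6, v≡1 (mod 3); (1|3)=+1, (1|3)=+1; sign (−1)^0·+1^-6·+1^-10 = +1.
(a,b)_11: α=3, u≡2; β=3, v≡9 (mod 11); (2|11)=-1, (9|11)=+1; sign (−1)^1·-1^3·+1^3 = +1.
(a,b)_5: α=0, u≡3; β=-2, v≡1 (mod 5); (3|5)=-1, (1|5)=+1; sign (−1)^0·-1^-2·+1^0 = +1.
(a,b)_2: α=5, β=-1; u≡1, v≡3 (mod 8); ε(u)ε(v)=0·1, αω(v)=5·1, βω(u)=-1·0; sum ≡ 1  ⇒  -1.
(a,b)_∞: sgn(-638)=−, sgn(2124694)=+, so +1.
(a,b)_23: α=2, u≡16; β=1, v≡10 (mod 23); (16|23)=+1, (10|23)=-1; sign (−1)^0·+1^1·-1^2 = +1.
(a,b)_29: α=5, u≡1; β=2, v≡9 (mod 29); (1|29)=+1, (9|29)=+1; sign (−1)^0·+1^2·+1^5 = +1.
(a,b)_17: α=6, u≡16; β=3, v≡13 (mod 17); (16|17)=+1, (13|17)=+1; sign (−1)^0·+1^3·+1^6 = +1.
(a,b)_19: α=2, u≡15; β=1, v≡11 (mod 19); (15|19)=-1, (11|19)=+1; sign (−1)^0·-1^1·+1^2 = -1.
Ram(-638, 2124694) = {2, 19}; no ℚ_2-point on the conic.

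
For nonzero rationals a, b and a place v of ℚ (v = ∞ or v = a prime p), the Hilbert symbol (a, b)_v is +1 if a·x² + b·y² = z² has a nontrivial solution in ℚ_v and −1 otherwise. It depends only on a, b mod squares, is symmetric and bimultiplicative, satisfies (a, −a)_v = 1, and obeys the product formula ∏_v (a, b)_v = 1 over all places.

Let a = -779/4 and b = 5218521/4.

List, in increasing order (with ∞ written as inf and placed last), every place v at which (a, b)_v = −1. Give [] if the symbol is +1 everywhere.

[7, 11]

Mod squares: a ≡ -779, b ≡ 5218521. Check v ∈ {∞, 2, 3, 7, 11, 19, 29, 41}.
v=41: a=41^1·(≡26), b=41^1·(≡35) mod 41; (26|41)=-1, (35|41)=-1; (−1)^{1·1·20}·(-1)^1·(-1)^1 = +1.
v=29: a=29^0·(≡1), b=29^1·(≡1) mod 29; (1|29)=+1, (1|29)=+1; (−1)^{0·1·14}·(+1)^1·(+1)^0 = +1.
v=2: v_2(a)=-2, v_2(b)=-2; units ≡ 5, 1 (mod 8); ε·ε+αω+βω = 0·0+-2·0+-2·1 ≡ 0  ⇒  (a,b)_2 = +1.
v=∞: -779 < 0 and 5218521 > 0  ⇒  (a,b)_∞ = +1.
v=7: a=7^0·(≡3), b=7^1·(≡6) mod 7; (3|7)=-1, (6|7)=-1; (−1)^{0·1·3}·(-1)^1·(-1)^0 = -1.
v=19: a=19^1·(≡4), b=19^1·(≡13) mod 19; (4|19)=+1, (13|19)=-1; (−1)^{1·1·9}·(+1)^1·(-1)^1 = +1.
v=3: a=3^0·(≡1), b=3^1·(≡2) mod 3; (1|3)=+1, (2|3)=-1; (−1)^{0·1·1}·(+1)^1·(-1)^0 = +1.
v=11: a=11^0·(≡6), b=11^1·(≡9) mod 11; (6|11)=-1, (9|11)=+1; (−1)^{0·1·5}·(-1)^1·(+1)^0 = -1.
(-779, 5218521 / ℚ) ramifies at {7, 11}: a division algebra.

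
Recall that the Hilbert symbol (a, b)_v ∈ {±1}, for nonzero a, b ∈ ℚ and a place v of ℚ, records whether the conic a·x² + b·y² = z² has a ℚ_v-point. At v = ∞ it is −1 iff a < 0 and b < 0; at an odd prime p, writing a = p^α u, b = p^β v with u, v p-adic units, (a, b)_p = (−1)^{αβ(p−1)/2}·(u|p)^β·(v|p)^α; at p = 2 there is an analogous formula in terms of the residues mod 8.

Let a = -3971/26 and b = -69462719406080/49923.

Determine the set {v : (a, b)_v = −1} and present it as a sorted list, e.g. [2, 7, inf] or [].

(a, b) ≡ (-286, -2310) mod (ℚ^×)²; places V = {2, 3, 5, 7, 11, 13, 19, 43, ∞}.
(a,b)_2: α=-1, β=13; u≡1, v≡5 (mod 8); ε(u)ε(v)=0·0, αω(v)=-1·1, βω(u)=13·0; sum ≡ 1  ⇒  -1.
(a,b)_43: α=0, u≡11; β=-2, v≡30 (mod 43); (11|43)=+1, (30|43)=-1; sign (−1)^0·+1^-2·-1^0 = +1.
(a,b)_7: α=0, u≡1; β=1, v≡3 (mod 7); (1|7)=+1, (3|7)=-1; sign (−1)^0·+1^1·-1^0 = +1.
(a,b)_5: α=0, u≡4; β=1, v≡3 (mod 5); (4|5)=+1, (3|5)=-1; sign (−1)^0·+1^1·-1^0 = +1.
(a,b)_3: α=0, u≡2; β=-3, v≡1 (mod 3); (2|3)=-1, (1|3)=+1; sign (−1)^0·-1^-3·+1^0 = -1.
(a,b)_19: α=2, u≡12; β=4, v≡3 (mod 19); (12|19)=-1, (3|19)=-1; sign (−1)^0·-1^4·-1^2 = +1.
(a,b)_11: α=1, u≡6; β=1, v≡6 (mod 11); (6|11)=-1, (6|11)=-1; sign (−1)^1·-1^1·-1^1 = -1.
(a,b)_∞: sgn(-286)=−, sgn(-2310)=−, so -1.
(a,b)_13: α=-1, u≡10; β=2, v≡4 (mod 13); (10|13)=+1, (4|13)=+1; sign (−1)^0·+1^2·+1^-1 = +1.
Ram(-286, -2310) = {2, 3, 11, ∞}; no ℚ_2-point on the conic.

[2, 3, 11, inf]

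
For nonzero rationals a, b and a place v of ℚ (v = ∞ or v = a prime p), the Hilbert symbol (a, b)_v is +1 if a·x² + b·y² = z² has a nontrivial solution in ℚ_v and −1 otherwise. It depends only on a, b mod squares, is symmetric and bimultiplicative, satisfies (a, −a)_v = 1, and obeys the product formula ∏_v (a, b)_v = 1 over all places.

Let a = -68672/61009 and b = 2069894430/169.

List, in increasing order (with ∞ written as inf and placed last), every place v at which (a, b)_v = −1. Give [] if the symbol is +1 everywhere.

[2, 5, 29, 41]

(a, b) ≡ (-1073, 273470) mod (ℚ^×)²; places V = {2, 3, 5, 13, 19, 23, 29, 37, 41, ∞}.
(a,b)_19: α=-2, u≡3; β=0, v≡18 (mod 19); (3|19)=-1, (18|19)=-1; sign (−1)^0·-1^0·-1^-2 = +1.
(a,b)_29: α=1, u≡11; β=3, v≡20 (mod 29); (11|29)=-1, (20|29)=+1; sign (−1)^0·-1^3·+1^1 = -1.
(a,b)_5: α=0, u≡2; β=1, v≡4 (mod 5); (2|5)=-1, (4|5)=+1; sign (−1)^0·-1^1·+1^0 = -1.
(a,b)_∞: sgn(-1073)=−, sgn(273470)=+, so +1.
(a,b)_41: α=0, u≡3; β=1, v≡17 (mod 41); (3|41)=-1, (17|41)=-1; sign (−1)^0·-1^1·-1^0 = -1.
(a,b)_2: α=6, β=1; u≡7, v≡7 (mod 8); ε(u)ε(v)=1·1, αω(v)=6·0, βω(u)=1·0; sum ≡ 1  ⇒  -1.
(a,b)_3: α=0, u≡1; β=2, v≡2 (mod 3); (1|3)=+1, (2|3)=-1; sign (−1)^0·+1^2·-1^0 = +1.
(a,b)_13: α=-2, u≡2; β=-2, v≡6 (mod 13); (2|13)=-1, (6|13)=-1; sign (−1)^0·-1^-2·-1^-2 = +1.
(a,b)_23: α=0, u≡4; β=1, v≡17 (mod 23); (4|23)=+1, (17|23)=-1; sign (−1)^0·+1^1·-1^0 = +1.
(a,b)_37: α=1, u≡20; β=0, v≡3 (mod 37); (20|37)=-1, (3|37)=+1; sign (−1)^0·-1^0·+1^1 = +1.
Ram(-1073, 273470) = {2, 5, 29, 41}; no ℚ_2-point on the conic.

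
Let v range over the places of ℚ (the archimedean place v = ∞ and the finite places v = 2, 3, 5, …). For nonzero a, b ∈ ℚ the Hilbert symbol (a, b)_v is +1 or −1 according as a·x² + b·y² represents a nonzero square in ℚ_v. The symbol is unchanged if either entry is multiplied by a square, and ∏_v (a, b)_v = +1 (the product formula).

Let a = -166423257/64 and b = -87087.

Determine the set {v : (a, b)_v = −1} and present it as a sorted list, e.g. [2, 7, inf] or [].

Mod squares: a ≡ -2233, b ≡ -87087. Check v ∈ {∞, 2, 3, 7, 11, 13, 29}.
v=3: a=3^2·(≡2), b=3^1·(≡2) mod 3; (2|3)=-1, (2|3)=-1; (−1)^{2·1·1}·(-1)^1·(-1)^2 = -1.
v=7: a=7^3·(≡6), b=7^1·(≡5) mod 7; (6|7)=-1, (5|7)=-1; (−1)^{3·1·3}·(-1)^1·(-1)^3 = -1.
v=11: a=11^1·(≡10), b=11^1·(≡3) mod 11; (10|11)=-1, (3|11)=+1; (−1)^{1·1·5}·(-1)^1·(+1)^1 = +1.
v=2: v_2(a)=-6, v_2(b)=0; units ≡ 7, 1 (mod 8); ε·ε+αω+βω = 1·0+-6·0+0·0 ≡ 0  ⇒  (a,b)_2 = +1.
v=∞: -2233 < 0 and -87087 < 0  ⇒  (a,b)_∞ = -1.
v=29: a=29^1·(≡8), b=29^1·(≡13) mod 29; (8|29)=-1, (13|29)=+1; (−1)^{1·1·14}·(-1)^1·(+1)^1 = -1.
v=13: a=13^2·(≡3), b=13^1·(≡9) mod 13; (3|13)=+1, (9|13)=+1; (−1)^{2·1·6}·(+1)^1·(+1)^2 = +1.
(-2233, -87087 / ℚ) ramifies at {3, 7, 29, ∞}: a division algebra.

[3, 7, 29, inf]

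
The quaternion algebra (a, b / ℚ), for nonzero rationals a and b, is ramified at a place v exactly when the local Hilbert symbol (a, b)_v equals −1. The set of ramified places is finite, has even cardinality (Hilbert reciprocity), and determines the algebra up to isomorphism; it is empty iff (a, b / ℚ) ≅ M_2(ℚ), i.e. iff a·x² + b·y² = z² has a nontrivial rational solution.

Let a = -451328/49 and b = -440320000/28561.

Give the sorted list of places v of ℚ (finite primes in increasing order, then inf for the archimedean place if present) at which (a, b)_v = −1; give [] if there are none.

(a, b) ≡ (-1763, -43) mod (ℚ^×)²; places V = {2, 5, 7, 13, 41, 43, ∞}.
(a,b)_5: α=0, u≡3; β=4, v≡3 (mod 5); (3|5)=-1, (3|5)=-1; sign (−1)^0·-1^4·-1^0 = +1.
(a,b)_43: α=1, u≡28; β=1, v≡7 (mod 43); (28|43)=-1, (7|43)=-1; sign (−1)^1·-1^1·-1^1 = -1.
(a,b)_7: α=-2, u≡4; β=0, v≡6 (mod 7); (4|7)=+1, (6|7)=-1; sign (−1)^0·+1^0·-1^-2 = +1.
(a,b)_13: α=0, u≡11; β=-4, v≡10 (mod 13); (11|13)=-1, (10|13)=+1; sign (−1)^0·-1^-4·+1^0 = +1.
(a,b)_41: α=1, u≡18; β=0, v≡21 (mod 41); (18|41)=+1, (21|41)=+1; sign (−1)^0·+1^0·+1^1 = +1.
(a,b)_2: α=8, β=14; u≡5, v≡5 (mod 8); ε(u)ε(v)=0·0, αω(v)=8·1, βω(u)=14·1; sum ≡ 0  ⇒  +1.
(a,b)_∞: sgn(-1763)=−, sgn(-43)=−, so -1.
(-1763, -43 / ℚ) ramifies at {43, ∞}: a division algebra.

[43, inf]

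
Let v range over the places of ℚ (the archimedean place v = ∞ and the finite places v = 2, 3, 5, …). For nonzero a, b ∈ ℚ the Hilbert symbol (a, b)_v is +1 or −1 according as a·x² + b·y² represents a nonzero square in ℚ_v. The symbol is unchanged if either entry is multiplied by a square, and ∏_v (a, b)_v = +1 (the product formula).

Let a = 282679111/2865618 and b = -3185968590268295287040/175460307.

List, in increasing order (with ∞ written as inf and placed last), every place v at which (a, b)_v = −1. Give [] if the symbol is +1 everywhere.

[2, 3, 5, 11, 13, 17]

Mod squares: a ≡ 4862, b ≡ -40755. Check v ∈ {∞, 2, 3, 5, 7, 11, 13, 17, 19, 23, 31}.
v=17: a=17^1·(≡11), b=17^8·(≡3) mod 17; (11|17)=-1, (3|17)=-1; (−1)^{1·8·8}·(-1)^8·(-1)^1 = -1.
v=11: a=11^3·(≡6), b=11^-1·(≡10) mod 11; (6|11)=-1, (10|11)=-1; (−1)^{3·-1·5}·(-1)^-1·(-1)^3 = -1.
v=5: a=5^0·(≡2), b=5^1·(≡1) mod 5; (2|5)=-1, (1|5)=+1; (−1)^{0·1·2}·(-1)^1·(+1)^0 = -1.
v=23: a=23^0·(≡13), b=23^-4·(≡3) mod 23; (13|23)=+1, (3|23)=+1; (−1)^{0·-4·11}·(+1)^-4·(+1)^0 = +1.
v=19: a=19^-2·(≡5), b=19^-1·(≡18) mod 19; (5|19)=+1, (18|19)=-1; (−1)^{-2·-1·9}·(+1)^-1·(-1)^-2 = +1.
v=7: a=7^-2·(≡2), b=7^0·(≡3) mod 7; (2|7)=+1, (3|7)=-1; (−1)^{-2·0·3}·(+1)^0·(-1)^-2 = +1.
v=3: a=3^-4·(≡2), b=3^-1·(≡2) mod 3; (2|3)=-1, (2|3)=-1; (−1)^{-4·-1·1}·(-1)^-1·(-1)^-4 = -1.
v=∞: 4862 > 0 and -40755 < 0  ⇒  (a,b)_∞ = +1.
v=2: v_2(a)=-1, v_2(b)=8; units ≡ 7, 5 (mod 8); ε·ε+αω+βω = 1·0+-1·1+8·0 ≡ 1  ⇒  (a,b)_2 = -1.
v=13: a=13^1·(≡3), b=13^5·(≡2) mod 13; (3|13)=+1, (2|13)=-1; (−1)^{1·5·6}·(+1)^5·(-1)^1 = -1.
v=31: a=31^2·(≡6), b=31^2·(≡14) mod 31; (6|31)=-1, (14|31)=+1; (−1)^{2·2·15}·(-1)^2·(+1)^2 = +1.
Ram(4862, -40755) = {2, 3, 5, 11, 13, 17}; no ℚ_2-point on the conic.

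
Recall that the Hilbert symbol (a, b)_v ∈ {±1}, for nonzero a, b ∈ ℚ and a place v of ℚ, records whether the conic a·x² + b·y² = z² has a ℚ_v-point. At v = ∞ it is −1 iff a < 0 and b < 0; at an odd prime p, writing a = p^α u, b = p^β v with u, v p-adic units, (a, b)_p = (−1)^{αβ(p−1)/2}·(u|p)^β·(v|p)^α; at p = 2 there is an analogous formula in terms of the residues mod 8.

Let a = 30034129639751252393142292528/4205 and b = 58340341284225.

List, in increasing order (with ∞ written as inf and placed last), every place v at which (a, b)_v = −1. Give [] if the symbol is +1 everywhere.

[3, 7]

Mod squares: a ≡ 25415, b ≡ 90321. Check v ∈ {∞, 2, 3, 5, 7, 11, 13, 17, 19, 23, 29}.
v=2: v_2(a)=4, v_2(b)=0; units ≡ 7, 1 (mod 8); ε·ε+αω+βω = 1·0+4·0+0·0 ≡ 0  ⇒  (a,b)_2 = +1.
v=13: a=13^3·(≡5), b=13^2·(≡3) mod 13; (5|13)=-1, (3|13)=+1; (−1)^{3·2·6}·(-1)^2·(+1)^3 = +1.
v=7: a=7^2·(≡6), b=7^1·(≡1) mod 7; (6|7)=-1, (1|7)=+1; (−1)^{2·1·3}·(-1)^1·(+1)^2 = -1.
v=11: a=11^4·(≡1), b=11^1·(≡4) mod 11; (1|11)=+1, (4|11)=+1; (−1)^{4·1·5}·(+1)^1·(+1)^4 = +1.
v=∞: 25415 > 0 and 90321 > 0  ⇒  (a,b)_∞ = +1.
v=29: a=29^-2·(≡19), b=29^0·(≡17) mod 29; (19|29)=-1, (17|29)=-1; (−1)^{-2·0·14}·(-1)^0·(-1)^-2 = +1.
v=23: a=23^5·(≡8), b=23^3·(≡17) mod 23; (8|23)=+1, (17|23)=-1; (−1)^{5·3·11}·(+1)^3·(-1)^5 = +1.
v=17: a=17^5·(≡8), b=17^3·(≡9) mod 17; (8|17)=+1, (9|17)=+1; (−1)^{5·3·8}·(+1)^3·(+1)^5 = +1.
v=19: a=19^4·(≡10), b=19^0·(≡2) mod 19; (10|19)=-1, (2|19)=-1; (−1)^{4·0·9}·(-1)^0·(-1)^4 = +1.
v=3: a=3^0·(≡2), b=3^1·(≡2) mod 3; (2|3)=-1, (2|3)=-1; (−1)^{0·1·1}·(-1)^1·(-1)^0 = -1.
v=5: a=5^-1·(≡3), b=5^2·(≡4) mod 5; (3|5)=-1, (4|5)=+1; (−1)^{-1·2·2}·(-1)^2·(+1)^-1 = +1.
|Ram(25415, 90321)| = 2, even; anisotropic at {3, 7}.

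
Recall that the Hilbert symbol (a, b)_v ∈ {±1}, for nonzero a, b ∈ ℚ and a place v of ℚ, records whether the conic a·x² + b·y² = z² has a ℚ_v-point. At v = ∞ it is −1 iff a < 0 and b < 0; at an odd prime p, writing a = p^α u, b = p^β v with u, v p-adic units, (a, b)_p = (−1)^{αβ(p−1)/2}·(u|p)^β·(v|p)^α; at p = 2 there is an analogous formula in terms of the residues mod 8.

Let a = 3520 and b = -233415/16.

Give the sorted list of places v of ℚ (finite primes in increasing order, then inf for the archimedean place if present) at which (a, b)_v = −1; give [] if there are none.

[5, 7]

Mod squares: a ≡ 55, b ≡ -25935. Check v ∈ {∞, 2, 3, 5, 7, 11, 13, 19}.
v=13: a=13^0·(≡10), b=13^1·(≡8) mod 13; (10|13)=+1, (8|13)=-1; (−1)^{0·1·6}·(+1)^1·(-1)^0 = +1.
v=7: a=7^0·(≡6), b=7^1·(≡5) mod 7; (6|7)=-1, (5|7)=-1; (−1)^{0·1·3}·(-1)^1·(-1)^0 = -1.
v=5: a=5^1·(≡4), b=5^1·(≡2) mod 5; (4|5)=+1, (2|5)=-1; (−1)^{1·1·2}·(+1)^1·(-1)^1 = -1.
v=19: a=19^0·(≡5), b=19^1·(≡10) mod 19; (5|19)=+1, (10|19)=-1; (−1)^{0·1·9}·(+1)^1·(-1)^0 = +1.
v=∞: 55 > 0 and -25935 < 0  ⇒  (a,b)_∞ = +1.
v=11: a=11^1·(≡1), b=11^0·(≡1) mod 11; (1|11)=+1, (1|11)=+1; (−1)^{1·0·5}·(+1)^0·(+1)^1 = +1.
v=3: a=3^0·(≡1), b=3^3·(≡1) mod 3; (1|3)=+1, (1|3)=+1; (−1)^{0·3·1}·(+1)^3·(+1)^0 = +1.
v=2: v_2(a)=6, v_2(b)=-4; units ≡ 7, 1 (mod 8); ε·ε+αω+βω = 1·0+6·0+-4·0 ≡ 0  ⇒  (a,b)_2 = +1.
(55, -25935 / ℚ) ramifies at {5, 7}: a division algebra.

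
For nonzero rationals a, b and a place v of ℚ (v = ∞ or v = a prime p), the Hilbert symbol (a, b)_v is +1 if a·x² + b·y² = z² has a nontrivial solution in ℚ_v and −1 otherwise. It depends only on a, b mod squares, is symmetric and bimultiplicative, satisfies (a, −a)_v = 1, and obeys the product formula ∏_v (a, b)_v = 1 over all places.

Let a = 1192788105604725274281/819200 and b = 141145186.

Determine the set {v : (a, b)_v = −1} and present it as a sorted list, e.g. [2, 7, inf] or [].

Mod squares: a ≡ 3458, b ≡ 58786. Check v ∈ {∞, 2, 3, 5, 7, 13, 17, 19}.
v=5: a=5^-2·(≡2), b=5^0·(≡1) mod 5; (2|5)=-1, (1|5)=+1; (−1)^{-2·0·2}·(-1)^0·(+1)^-2 = +1.
v=3: a=3^4·(≡2), b=3^0·(≡1) mod 3; (2|3)=-1, (1|3)=+1; (−1)^{4·0·1}·(-1)^0·(+1)^4 = +1.
v=13: a=13^1·(≡11), b=13^1·(≡8) mod 13; (11|13)=-1, (8|13)=-1; (−1)^{1·1·6}·(-1)^1·(-1)^1 = +1.
v=7: a=7^11·(≡4), b=7^5·(≡5) mod 7; (4|7)=+1, (5|7)=-1; (−1)^{11·5·3}·(+1)^5·(-1)^11 = +1.
v=17: a=17^4·(≡6), b=17^1·(≡11) mod 17; (6|17)=-1, (11|17)=-1; (−1)^{4·1·8}·(-1)^1·(-1)^4 = -1.
v=19: a=19^3·(≡9), b=19^1·(≡17) mod 19; (9|19)=+1, (17|19)=+1; (−1)^{3·1·9}·(+1)^1·(+1)^3 = -1.
v=∞: 3458 > 0 and 58786 > 0  ⇒  (a,b)_∞ = +1.
v=2: v_2(a)=-15, v_2(b)=1; units ≡ 1, 1 (mod 8); ε·ε+αω+βω = 0·0+-15·0+1·0 ≡ 0  ⇒  (a,b)_2 = +1.
Ram(3458, 58786) = {17, 19}; no ℚ_17-point on the conic.

[17, 19]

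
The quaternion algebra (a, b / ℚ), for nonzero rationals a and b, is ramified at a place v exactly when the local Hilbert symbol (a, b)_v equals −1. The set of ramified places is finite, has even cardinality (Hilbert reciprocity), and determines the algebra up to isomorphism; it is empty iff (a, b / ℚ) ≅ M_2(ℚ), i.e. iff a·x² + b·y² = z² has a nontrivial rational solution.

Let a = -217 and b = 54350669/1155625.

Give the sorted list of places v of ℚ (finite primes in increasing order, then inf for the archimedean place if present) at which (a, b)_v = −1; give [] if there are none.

[29, 31]

Mod squares: a ≡ -217, b ≡ 29. Check v ∈ {∞, 2, 5, 7, 29, 31, 37, 43}.
v=∞: -217 < 0 and 29 > 0  ⇒  (a,b)_∞ = +1.
v=5: a=5^0·(≡3), b=5^-4·(≡1) mod 5; (3|5)=-1, (1|5)=+1; (−1)^{0·-4·2}·(-1)^-4·(+1)^0 = +1.
v=7: a=7^1·(≡4), b=7^0·(≡1) mod 7; (4|7)=+1, (1|7)=+1; (−1)^{1·0·3}·(+1)^0·(+1)^1 = +1.
v=31: a=31^1·(≡24), b=31^0·(≡15) mod 31; (24|31)=-1, (15|31)=-1; (−1)^{1·0·15}·(-1)^0·(-1)^1 = -1.
v=37: a=37^0·(≡5), b=37^4·(≡35) mod 37; (5|37)=-1, (35|37)=-1; (−1)^{0·4·18}·(-1)^4·(-1)^0 = +1.
v=43: a=43^0·(≡41), b=43^-2·(≡30) mod 43; (41|43)=+1, (30|43)=-1; (−1)^{0·-2·21}·(+1)^-2·(-1)^0 = +1.
v=2: v_2(a)=0, v_2(b)=0; units ≡ 7, 5 (mod 8); ε·ε+αω+βω = 1·0+0·1+0·0 ≡ 0  ⇒  (a,b)_2 = +1.
v=29: a=29^0·(≡15), b=29^1·(≡9) mod 29; (15|29)=-1, (9|29)=+1; (−1)^{0·1·14}·(-1)^1·(+1)^0 = -1.
Ram(-217, 29) = {29, 31}; no ℚ_29-point on the conic.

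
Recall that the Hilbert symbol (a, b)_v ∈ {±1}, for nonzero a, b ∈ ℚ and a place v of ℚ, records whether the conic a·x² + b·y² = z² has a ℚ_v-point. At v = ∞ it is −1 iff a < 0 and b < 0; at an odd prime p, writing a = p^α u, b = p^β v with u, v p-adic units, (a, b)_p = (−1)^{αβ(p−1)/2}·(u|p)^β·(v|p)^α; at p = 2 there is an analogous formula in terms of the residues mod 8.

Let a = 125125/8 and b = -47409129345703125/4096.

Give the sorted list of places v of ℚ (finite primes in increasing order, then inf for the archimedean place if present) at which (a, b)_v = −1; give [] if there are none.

Mod squares: a ≡ 10010, b ≡ -4845. Check v ∈ {∞, 2, 3, 5, 7, 11, 13, 17, 19}.
v=2: v_2(a)=-3, v_2(b)=-12; units ≡ 5, 3 (mod 8); ε·ε+αω+βω = 0·1+-3·1+-12·1 ≡ 1  ⇒  (a,b)_2 = -1.
v=∞: 10010 > 0 and -4845 < 0  ⇒  (a,b)_∞ = +1.
v=17: a=17^0·(≡7), b=17^1·(≡9) mod 17; (7|17)=-1, (9|17)=+1; (−1)^{0·1·8}·(-1)^1·(+1)^0 = -1.
v=19: a=19^0·(≡6), b=19^1·(≡9) mod 19; (6|19)=+1, (9|19)=+1; (−1)^{0·1·9}·(+1)^1·(+1)^0 = +1.
v=5: a=5^3·(≡2), b=5^11·(≡1) mod 5; (2|5)=-1, (1|5)=+1; (−1)^{3·11·2}·(-1)^11·(+1)^3 = -1.
v=7: a=7^1·(≡4), b=7^2·(≡3) mod 7; (4|7)=+1, (3|7)=-1; (−1)^{1·2·3}·(+1)^2·(-1)^1 = -1.
v=3: a=3^0·(≡2), b=3^1·(≡2) mod 3; (2|3)=-1, (2|3)=-1; (−1)^{0·1·1}·(-1)^1·(-1)^0 = -1.
v=11: a=11^1·(≡7), b=11^2·(≡8) mod 11; (7|11)=-1, (8|11)=-1; (−1)^{1·2·5}·(-1)^2·(-1)^1 = -1.
v=13: a=13^1·(≡12), b=13^2·(≡9) mod 13; (12|13)=+1, (9|13)=+1; (−1)^{1·2·6}·(+1)^2·(+1)^1 = +1.
Ram(10010, -4845) = {2, 3, 5, 7, 11, 17}; no ℚ_2-point on the conic.

[2, 3, 5, 7, 11, 17]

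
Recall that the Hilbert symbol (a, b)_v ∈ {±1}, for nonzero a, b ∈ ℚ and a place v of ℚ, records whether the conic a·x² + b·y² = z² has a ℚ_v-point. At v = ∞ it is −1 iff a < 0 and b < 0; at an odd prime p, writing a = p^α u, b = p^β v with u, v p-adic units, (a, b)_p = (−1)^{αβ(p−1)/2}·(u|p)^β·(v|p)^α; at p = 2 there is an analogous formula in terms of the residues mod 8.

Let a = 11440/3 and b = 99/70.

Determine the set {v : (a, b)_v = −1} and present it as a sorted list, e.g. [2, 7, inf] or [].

[3, 7]

(a, b) ≡ (2145, 770) mod (ℚ^×)²; places V = {2, 3, 5, 7, 11, 13, ∞}.
(a,b)_∞: sgn(2145)=+, sgn(770)=+, so +1.
(a,b)_13: α=1, u≡3; β=0, v≡12 (mod 13); (3|13)=+1, (12|13)=+1; sign (−1)^0·+1^0·+1^1 = +1.
(a,b)_7: α=0, u≡3; β=-1, v≡5 (mod 7); (3|7)=-1, (5|7)=-1; sign (−1)^0·-1^-1·-1^0 = -1.
(a,b)_5: α=1, u≡1; β=-1, v≡1 (mod 5); (1|5)=+1, (1|5)=+1; sign (−1)^0·+1^-1·+1^1 = +1.
(a,b)_11: α=1, u≡2; β=1, v≡5 (mod 11); (2|11)=-1, (5|11)=+1; sign (−1)^1·-1^1·+1^1 = +1.
(a,b)_3: α=-1, u≡1; β=2, v≡2 (mod 3); (1|3)=+1, (2|3)=-1; sign (−1)^0·+1^2·-1^-1 = -1.
(a,b)_2: α=4, β=-1; u≡1, v≡1 (mod 8); ε(u)ε(v)=0·0, αω(v)=4·0, βω(u)=-1·0; sum ≡ 0  ⇒  +1.
(2145, 770 / ℚ) ramifies at {3, 7}: a division algebra.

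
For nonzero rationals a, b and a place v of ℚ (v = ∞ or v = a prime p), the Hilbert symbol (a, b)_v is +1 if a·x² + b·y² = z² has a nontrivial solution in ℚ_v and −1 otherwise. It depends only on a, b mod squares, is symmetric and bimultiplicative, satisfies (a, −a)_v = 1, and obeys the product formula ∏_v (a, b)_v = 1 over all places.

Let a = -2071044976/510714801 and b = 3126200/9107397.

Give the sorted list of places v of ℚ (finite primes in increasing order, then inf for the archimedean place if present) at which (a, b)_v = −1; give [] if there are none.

[13, 29]

Mod squares: a ≡ -319, b ≡ 8294. Check v ∈ {∞, 2, 3, 5, 7, 11, 13, 29, 31}.
v=7: a=7^4·(≡3), b=7^2·(≡6) mod 7; (3|7)=-1, (6|7)=-1; (−1)^{4·2·3}·(-1)^2·(-1)^4 = +1.
v=13: a=13^2·(≡7), b=13^-1·(≡1) mod 13; (7|13)=-1, (1|13)=+1; (−1)^{2·-1·6}·(-1)^-1·(+1)^2 = -1.
v=29: a=29^1·(≡19), b=29^1·(≡13) mod 29; (19|29)=-1, (13|29)=+1; (−1)^{1·1·14}·(-1)^1·(+1)^1 = -1.
v=31: a=31^-2·(≡6), b=31^-2·(≡27) mod 31; (6|31)=-1, (27|31)=-1; (−1)^{-2·-2·15}·(-1)^-2·(-1)^-2 = +1.
v=11: a=11^1·(≡3), b=11^1·(≡2) mod 11; (3|11)=+1, (2|11)=-1; (−1)^{1·1·5}·(+1)^1·(-1)^1 = +1.
v=2: v_2(a)=4, v_2(b)=3; units ≡ 1, 3 (mod 8); ε·ε+αω+βω = 0·1+4·1+3·0 ≡ 0  ⇒  (a,b)_2 = +1.
v=∞: -319 < 0 and 8294 > 0  ⇒  (a,b)_∞ = +1.
v=3: a=3^-12·(≡2), b=3^-6·(≡2) mod 3; (2|3)=-1, (2|3)=-1; (−1)^{-12·-6·1}·(-1)^-6·(-1)^-12 = +1.
v=5: a=5^0·(≡4), b=5^2·(≡4) mod 5; (4|5)=+1, (4|5)=+1; (−1)^{0·2·2}·(+1)^2·(+1)^0 = +1.
|Ram(-319, 8294)| = 2, even; anisotropic at {13, 29}.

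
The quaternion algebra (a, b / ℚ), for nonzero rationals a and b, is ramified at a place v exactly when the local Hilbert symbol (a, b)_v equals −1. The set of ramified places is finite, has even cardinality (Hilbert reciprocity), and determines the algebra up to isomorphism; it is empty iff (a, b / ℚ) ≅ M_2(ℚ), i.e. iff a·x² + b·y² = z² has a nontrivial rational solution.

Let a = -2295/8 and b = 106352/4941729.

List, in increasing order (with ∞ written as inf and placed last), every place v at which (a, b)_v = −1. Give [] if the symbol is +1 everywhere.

[3, 5, 17, 23]

(a, b) ≡ (-510, 23) mod (ℚ^×)²; places V = {2, 3, 5, 13, 17, 19, 23, ∞}.
(a,b)_19: α=0, u≡10; β=-2, v≡1 (mod 19); (10|19)=-1, (1|19)=+1; sign (−1)^0·-1^-2·+1^0 = +1.
(a,b)_17: α=1, u≡15; β=2, v≡6 (mod 17); (15|17)=+1, (6|17)=-1; sign (−1)^0·+1^2·-1^1 = -1.
(a,b)_3: α=3, u≡1; β=-4, v≡2 (mod 3); (1|3)=+1, (2|3)=-1; sign (−1)^0·+1^-4·-1^3 = -1.
(a,b)_∞: sgn(-510)=−, sgn(23)=+, so +1.
(a,b)_23: α=0, u≡15; β=1, v≡9 (mod 23); (15|23)=-1, (9|23)=+1; sign (−1)^0·-1^1·+1^0 = -1.
(a,b)_2: α=-3, β=4; u≡1, v≡7 (mod 8); ε(u)ε(v)=0·1, αω(v)=-3·0, βω(u)=4·0; sum ≡ 0  ⇒  +1.
(a,b)_13: α=0, u≡4; β=-2, v≡3 (mod 13); (4|13)=+1, (3|13)=+1; sign (−1)^0·+1^-2·+1^0 = +1.
(a,b)_5: α=1, u≡2; β=0, v≡3 (mod 5); (2|5)=-1, (3|5)=-1; sign (−1)^0·-1^0·-1^1 = -1.
|Ram(-510, 23)| = 4, even; anisotropic at {3, 5, 17, 23}.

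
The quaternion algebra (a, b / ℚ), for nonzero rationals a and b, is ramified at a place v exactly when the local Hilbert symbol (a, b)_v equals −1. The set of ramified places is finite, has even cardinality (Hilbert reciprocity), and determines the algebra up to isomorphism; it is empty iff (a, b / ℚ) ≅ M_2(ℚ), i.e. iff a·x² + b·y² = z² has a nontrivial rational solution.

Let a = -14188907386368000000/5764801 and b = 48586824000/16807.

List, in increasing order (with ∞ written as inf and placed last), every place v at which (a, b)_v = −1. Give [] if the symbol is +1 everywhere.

Mod squares: a ≡ -22, b ≡ 1155. Check v ∈ {∞, 2, 3, 5, 7, 11, 13}.
v=2: v_2(a)=15, v_2(b)=6; units ≡ 5, 3 (mod 8); ε·ε+αω+βω = 0·1+15·1+6·1 ≡ 1  ⇒  (a,b)_2 = -1.
v=13: a=13^4·(≡9), b=13^2·(≡7) mod 13; (9|13)=+1, (7|13)=-1; (−1)^{4·2·6}·(+1)^2·(-1)^4 = +1.
v=3: a=3^6·(≡2), b=3^3·(≡1) mod 3; (2|3)=-1, (1|3)=+1; (−1)^{6·3·1}·(-1)^3·(+1)^6 = -1.
v=11: a=11^3·(≡1), b=11^3·(≡6) mod 11; (1|11)=+1, (6|11)=-1; (−1)^{3·3·5}·(+1)^3·(-1)^3 = +1.
v=5: a=5^6·(≡3), b=5^3·(≡1) mod 5; (3|5)=-1, (1|5)=+1; (−1)^{6·3·2}·(-1)^3·(+1)^6 = -1.
v=∞: -22 < 0 and 1155 > 0  ⇒  (a,b)_∞ = +1.
v=7: a=7^-8·(≡6), b=7^-5·(≡1) mod 7; (6|7)=-1, (1|7)=+1; (−1)^{-8·-5·3}·(-1)^-5·(+1)^-8 = -1.
Ram(-22, 1155) = {2, 3, 5, 7}; no ℚ_2-point on the conic.

[2, 3, 5, 7]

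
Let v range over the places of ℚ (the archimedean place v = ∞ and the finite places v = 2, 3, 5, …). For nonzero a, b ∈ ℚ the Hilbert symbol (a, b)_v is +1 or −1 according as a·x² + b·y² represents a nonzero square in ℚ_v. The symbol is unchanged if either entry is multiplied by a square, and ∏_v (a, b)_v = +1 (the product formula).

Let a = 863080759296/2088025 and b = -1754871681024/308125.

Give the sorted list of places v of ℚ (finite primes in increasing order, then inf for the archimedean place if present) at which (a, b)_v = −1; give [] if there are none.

[7, 17]

Mod squares: a ≡ 8029, b ≡ -3958297. Check v ∈ {∞, 2, 3, 5, 7, 11, 17, 29, 31, 37}.
v=17: a=17^-4·(≡11), b=17^-1·(≡8) mod 17; (11|17)=-1, (8|17)=+1; (−1)^{-4·-1·8}·(-1)^-1·(+1)^-4 = -1.
v=3: a=3^8·(≡1), b=3^2·(≡2) mod 3; (1|3)=+1, (2|3)=-1; (−1)^{8·2·1}·(+1)^2·(-1)^8 = +1.
v=∞: 8029 > 0 and -3958297 < 0  ⇒  (a,b)_∞ = +1.
v=11: a=11^0·(≡6), b=11^2·(≡1) mod 11; (6|11)=-1, (1|11)=+1; (−1)^{0·2·5}·(-1)^2·(+1)^0 = +1.
v=7: a=7^1·(≡3), b=7^3·(≡3) mod 7; (3|7)=-1, (3|7)=-1; (−1)^{1·3·3}·(-1)^3·(-1)^1 = -1.
v=37: a=37^1·(≡31), b=37^1·(≡35) mod 37; (31|37)=-1, (35|37)=-1; (−1)^{1·1·18}·(-1)^1·(-1)^1 = +1.
v=31: a=31^1·(≡21), b=31^1·(≡19) mod 31; (21|31)=-1, (19|31)=+1; (−1)^{1·1·15}·(-1)^1·(+1)^1 = +1.
v=29: a=29^0·(≡22), b=29^-1·(≡21) mod 29; (22|29)=+1, (21|29)=-1; (−1)^{0·-1·14}·(+1)^-1·(-1)^0 = +1.
v=5: a=5^-2·(≡1), b=5^-4·(≡2) mod 5; (1|5)=+1, (2|5)=-1; (−1)^{-2·-4·2}·(+1)^-4·(-1)^-2 = +1.
v=2: v_2(a)=14, v_2(b)=12; units ≡ 5, 7 (mod 8); ε·ε+αω+βω = 0·1+14·0+12·1 ≡ 0  ⇒  (a,b)_2 = +1.
(8029, -3958297 / ℚ) ramifies at {7, 17}: a division algebra.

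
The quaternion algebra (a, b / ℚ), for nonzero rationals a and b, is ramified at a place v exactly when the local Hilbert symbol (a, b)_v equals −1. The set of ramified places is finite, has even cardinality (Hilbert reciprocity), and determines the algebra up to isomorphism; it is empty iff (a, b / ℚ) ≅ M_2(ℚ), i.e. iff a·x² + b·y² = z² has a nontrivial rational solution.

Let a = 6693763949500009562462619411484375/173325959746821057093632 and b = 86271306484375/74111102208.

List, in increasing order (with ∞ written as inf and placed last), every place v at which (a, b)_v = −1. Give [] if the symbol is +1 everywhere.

[13, 19]

Mod squares: a ≡ 3230, b ≡ 20995. Check v ∈ {∞, 2, 3, 5, 7, 11, 13, 17, 19, 43}.
v=17: a=17^3·(≡11), b=17^1·(≡6) mod 17; (11|17)=-1, (6|17)=-1; (−1)^{3·1·8}·(-1)^1·(-1)^3 = +1.
v=19: a=19^3·(≡8), b=19^1·(≡10) mod 19; (8|19)=-1, (10|19)=-1; (−1)^{3·1·9}·(-1)^1·(-1)^3 = -1.
v=43: a=43^10·(≡2), b=43^4·(≡25) mod 43; (2|43)=-1, (25|43)=+1; (−1)^{10·4·21}·(-1)^4·(+1)^10 = +1.
v=2: v_2(a)=-13, v_2(b)=-8; units ≡ 7, 3 (mod 8); ε·ε+αω+βω = 1·1+-13·1+-8·0 ≡ 0  ⇒  (a,b)_2 = +1.
v=∞: 3230 > 0 and 20995 > 0  ⇒  (a,b)_∞ = +1.
v=13: a=13^-8·(≡8), b=13^-3·(≡10) mod 13; (8|13)=-1, (10|13)=+1; (−1)^{-8·-3·6}·(-1)^-3·(+1)^-8 = -1.
v=5: a=5^7·(≡1), b=5^7·(≡1) mod 5; (1|5)=+1, (1|5)=+1; (−1)^{7·7·2}·(+1)^7·(+1)^7 = +1.
v=7: a=7^6·(≡5), b=7^0·(≡4) mod 7; (5|7)=-1, (4|7)=+1; (−1)^{6·0·3}·(-1)^0·(+1)^6 = +1.
v=11: a=11^-10·(≡10), b=11^-4·(≡8) mod 11; (10|11)=-1, (8|11)=-1; (−1)^{-10·-4·5}·(-1)^-4·(-1)^-10 = +1.
v=3: a=3^0·(≡2), b=3^-2·(≡1) mod 3; (2|3)=-1, (1|3)=+1; (−1)^{0·-2·1}·(-1)^-2·(+1)^0 = +1.
|Ram(3230, 20995)| = 2, even; anisotropic at {13, 19}.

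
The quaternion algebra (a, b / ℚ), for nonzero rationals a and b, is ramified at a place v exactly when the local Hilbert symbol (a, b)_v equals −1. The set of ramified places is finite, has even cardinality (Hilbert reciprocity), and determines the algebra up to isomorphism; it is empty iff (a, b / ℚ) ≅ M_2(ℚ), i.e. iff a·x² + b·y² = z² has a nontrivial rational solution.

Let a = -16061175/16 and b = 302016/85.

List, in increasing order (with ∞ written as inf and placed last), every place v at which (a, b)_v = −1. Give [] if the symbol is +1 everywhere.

[3, 5]

(a, b) ≡ (-247, 3315) mod (ℚ^×)²; places V = {2, 3, 5, 11, 13, 17, 19, ∞}.
(a,b)_∞: sgn(-247)=−, sgn(3315)=+, so +1.
(a,b)_2: α=-4, β=6; u≡1, v≡3 (mod 8); ε(u)ε(v)=0·1, αω(v)=-4·1, βω(u)=6·0; sum ≡ 0  ⇒  +1.
(a,b)_5: α=2, u≡3; β=-1, v≡3 (mod 5); (3|5)=-1, (3|5)=-1; sign (−1)^0·-1^-1·-1^2 = -1.
(a,b)_19: α=1, u≡5; β=0, v≡16 (mod 19); (5|19)=+1, (16|19)=+1; sign (−1)^0·+1^0·+1^1 = +1.
(a,b)_17: α=2, u≡2; β=-1, v≡9 (mod 17); (2|17)=+1, (9|17)=+1; sign (−1)^0·+1^-1·+1^2 = +1.
(a,b)_11: α=0, u≡7; β=2, v≡4 (mod 11); (7|11)=-1, (4|11)=+1; sign (−1)^0·-1^2·+1^0 = +1.
(a,b)_3: α=2, u≡2; β=1, v≡1 (mod 3); (2|3)=-1, (1|3)=+1; sign (−1)^0·-1^1·+1^2 = -1.
(a,b)_13: α=1, u≡2; β=1, v≡2 (mod 13); (2|13)=-1, (2|13)=-1; sign (−1)^0·-1^1·-1^1 = +1.
|Ram(-247, 3315)| = 2, even; anisotropic at {3, 5}.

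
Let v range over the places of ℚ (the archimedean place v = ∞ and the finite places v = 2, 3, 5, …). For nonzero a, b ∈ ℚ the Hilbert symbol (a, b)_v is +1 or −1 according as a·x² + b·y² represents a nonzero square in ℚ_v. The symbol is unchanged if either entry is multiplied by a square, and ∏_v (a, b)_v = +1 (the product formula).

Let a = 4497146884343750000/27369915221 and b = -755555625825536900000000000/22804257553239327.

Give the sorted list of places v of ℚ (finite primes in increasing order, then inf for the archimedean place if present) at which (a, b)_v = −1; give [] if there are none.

(a, b) ≡ (155155, -58116630) mod (ℚ^×)²; places V = {2, 3, 5, 7, 11, 13, 17, 19, 23, 29, 31, ∞}.
(a,b)_23: α=2, u≡10; β=3, v≡12 (mod 23); (10|23)=-1, (12|23)=+1; sign (−1)^0·-1^3·+1^2 = -1.
(a,b)_19: α=2, u≡5; β=3, v≡3 (mod 19); (5|19)=+1, (3|19)=-1; sign (−1)^0·+1^3·-1^2 = +1.
(a,b)_11: α=-1, u≡9; β=-1, v≡3 (mod 11); (9|11)=+1, (3|11)=+1; sign (−1)^1·+1^-1·+1^-1 = -1.
(a,b)_∞: sgn(155155)=+, sgn(-58116630)=−, so +1.
(a,b)_5: α=9, u≡4; β=11, v≡4 (mod 5); (4|5)=+1, (4|5)=+1; sign (−1)^0·+1^11·+1^9 = +1.
(a,b)_13: α=3, u≡10; β=3, v≡8 (mod 13); (10|13)=+1, (8|13)=-1; sign (−1)^0·+1^3·-1^3 = -1.
(a,b)_3: α=0, u≡1; β=-1, v≡2 (mod 3); (1|3)=+1, (2|3)=-1; sign (−1)^0·+1^-1·-1^0 = +1.
(a,b)_17: α=-4, u≡8; β=-6, v≡11 (mod 17); (8|17)=+1, (11|17)=-1; sign (−1)^0·+1^-6·-1^-4 = +1.
(a,b)_31: α=-3, u≡10; β=-5, v≡27 (mod 31); (10|31)=+1, (27|31)=-1; sign (−1)^1·+1^-5·-1^-3 = +1.
(a,b)_29: α=0, u≡28; β=2, v≡26 (mod 29); (28|29)=+1, (26|29)=-1; sign (−1)^0·+1^2·-1^0 = +1.
(a,b)_7: α=3, u≡5; β=2, v≡4 (mod 7); (5|7)=-1, (4|7)=+1; sign (−1)^0·-1^2·+1^3 = +1.
(a,b)_2: α=4, β=11; u≡3, v≡5 (mod 8); ε(u)ε(v)=1·0, αω(v)=4·1, βω(u)=11·1; sum ≡ 1  ⇒  -1.
Ram(155155, -58116630) = {2, 11, 13, 23}; no ℚ_2-point on the conic.

[2, 11, 13, 23]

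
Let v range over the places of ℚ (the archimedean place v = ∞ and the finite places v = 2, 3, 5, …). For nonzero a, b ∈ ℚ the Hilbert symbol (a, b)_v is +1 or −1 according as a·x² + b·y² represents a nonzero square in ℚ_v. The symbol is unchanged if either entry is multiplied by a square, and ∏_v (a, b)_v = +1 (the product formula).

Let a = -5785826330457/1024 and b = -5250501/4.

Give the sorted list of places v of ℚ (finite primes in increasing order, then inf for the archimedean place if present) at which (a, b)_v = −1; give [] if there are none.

Mod squares: a ≡ -17, b ≡ -64821. Check v ∈ {∞, 2, 3, 17, 31, 41}.
v=3: a=3^6·(≡1), b=3^5·(≡2) mod 3; (1|3)=+1, (2|3)=-1; (−1)^{6·5·1}·(+1)^5·(-1)^6 = +1.
v=31: a=31^2·(≡25), b=31^1·(≡11) mod 31; (25|31)=+1, (11|31)=-1; (−1)^{2·1·15}·(+1)^1·(-1)^2 = +1.
v=∞: -17 < 0 and -64821 < 0  ⇒  (a,b)_∞ = -1.
v=17: a=17^3·(≡8), b=17^1·(≡5) mod 17; (8|17)=+1, (5|17)=-1; (−1)^{3·1·8}·(+1)^1·(-1)^3 = -1.
v=41: a=41^2·(≡27), b=41^1·(≡16) mod 41; (27|41)=-1, (16|41)=+1; (−1)^{2·1·20}·(-1)^1·(+1)^2 = -1.
v=2: v_2(a)=-10, v_2(b)=-2; units ≡ 7, 3 (mod 8); ε·ε+αω+βω = 1·1+-10·1+-2·0 ≡ 1  ⇒  (a,b)_2 = -1.
(-17, -64821 / ℚ) ramifies at {2, 17, 41, ∞}: a division algebra.

[2, 17, 41, inf]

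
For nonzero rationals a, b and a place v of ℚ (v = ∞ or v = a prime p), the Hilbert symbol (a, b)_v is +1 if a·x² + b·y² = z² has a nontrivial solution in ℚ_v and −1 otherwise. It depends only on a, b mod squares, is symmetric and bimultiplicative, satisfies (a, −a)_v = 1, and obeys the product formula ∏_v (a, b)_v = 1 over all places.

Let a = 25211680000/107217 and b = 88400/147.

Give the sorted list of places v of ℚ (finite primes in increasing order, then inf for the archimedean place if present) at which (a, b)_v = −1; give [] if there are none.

[3, 17, 23, 31]

Mod squares: a ≡ 5199909, b ≡ 663. Check v ∈ {∞, 2, 3, 5, 7, 11, 13, 17, 19, 23, 31}.
v=23: a=23^1·(≡4), b=23^0·(≡14) mod 23; (4|23)=+1, (14|23)=-1; (−1)^{1·0·11}·(+1)^0·(-1)^1 = -1.
v=7: a=7^0·(≡2), b=7^-2·(≡6) mod 7; (2|7)=+1, (6|7)=-1; (−1)^{0·-2·3}·(+1)^-2·(-1)^0 = +1.
v=2: v_2(a)=8, v_2(b)=4; units ≡ 5, 7 (mod 8); ε·ε+αω+βω = 0·1+8·0+4·1 ≡ 0  ⇒  (a,b)_2 = +1.
v=5: a=5^4·(≡4), b=5^2·(≡3) mod 5; (4|5)=+1, (3|5)=-1; (−1)^{4·2·2}·(+1)^2·(-1)^4 = +1.
v=11: a=11^-1·(≡1), b=11^0·(≡1) mod 11; (1|11)=+1, (1|11)=+1; (−1)^{-1·0·5}·(+1)^0·(+1)^-1 = +1.
v=3: a=3^-3·(≡2), b=3^-1·(≡2) mod 3; (2|3)=-1, (2|3)=-1; (−1)^{-3·-1·1}·(-1)^-1·(-1)^-3 = -1.
v=13: a=13^1·(≡1), b=13^1·(≡10) mod 13; (1|13)=+1, (10|13)=+1; (−1)^{1·1·6}·(+1)^1·(+1)^1 = +1.
v=31: a=31^1·(≡24), b=31^0·(≡17) mod 31; (24|31)=-1, (17|31)=-1; (−1)^{1·0·15}·(-1)^0·(-1)^1 = -1.
v=19: a=19^-2·(≡10), b=19^0·(≡9) mod 19; (10|19)=-1, (9|19)=+1; (−1)^{-2·0·9}·(-1)^0·(+1)^-2 = +1.
v=17: a=17^1·(≡8), b=17^1·(≡6) mod 17; (8|17)=+1, (6|17)=-1; (−1)^{1·1·8}·(+1)^1·(-1)^1 = -1.
v=∞: 5199909 > 0 and 663 > 0  ⇒  (a,b)_∞ = +1.
(5199909, 663 / ℚ) ramifies at {3, 17, 23, 31}: a division algebra.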